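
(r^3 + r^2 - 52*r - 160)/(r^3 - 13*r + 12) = (r^2 - 3*r - 40)/(r^2 - 4*r + 3)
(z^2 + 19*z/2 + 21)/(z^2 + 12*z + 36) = (z + 7/2)/(z + 6)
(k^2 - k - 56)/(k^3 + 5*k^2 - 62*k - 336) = 1/(k + 6)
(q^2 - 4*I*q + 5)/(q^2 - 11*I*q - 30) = (q + I)/(q - 6*I)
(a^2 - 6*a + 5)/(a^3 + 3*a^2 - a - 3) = (a - 5)/(a^2 + 4*a + 3)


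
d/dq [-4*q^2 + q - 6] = 1 - 8*q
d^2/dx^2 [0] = 0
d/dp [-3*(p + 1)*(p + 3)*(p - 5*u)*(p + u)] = -12*p^3 + 36*p^2*u - 36*p^2 + 30*p*u^2 + 96*p*u - 18*p + 60*u^2 + 36*u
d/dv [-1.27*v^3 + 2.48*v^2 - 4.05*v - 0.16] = -3.81*v^2 + 4.96*v - 4.05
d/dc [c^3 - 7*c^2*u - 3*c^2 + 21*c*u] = 3*c^2 - 14*c*u - 6*c + 21*u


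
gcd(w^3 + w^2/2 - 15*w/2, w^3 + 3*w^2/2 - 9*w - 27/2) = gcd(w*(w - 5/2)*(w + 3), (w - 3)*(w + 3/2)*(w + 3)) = w + 3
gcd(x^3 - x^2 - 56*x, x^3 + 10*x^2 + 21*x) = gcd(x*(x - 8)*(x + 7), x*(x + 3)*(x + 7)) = x^2 + 7*x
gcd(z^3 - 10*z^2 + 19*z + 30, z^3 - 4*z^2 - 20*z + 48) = z - 6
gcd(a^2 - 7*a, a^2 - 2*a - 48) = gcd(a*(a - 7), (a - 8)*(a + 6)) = 1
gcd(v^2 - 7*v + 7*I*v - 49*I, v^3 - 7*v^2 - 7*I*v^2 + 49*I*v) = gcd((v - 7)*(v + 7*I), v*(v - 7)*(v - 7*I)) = v - 7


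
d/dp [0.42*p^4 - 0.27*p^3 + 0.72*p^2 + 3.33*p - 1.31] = 1.68*p^3 - 0.81*p^2 + 1.44*p + 3.33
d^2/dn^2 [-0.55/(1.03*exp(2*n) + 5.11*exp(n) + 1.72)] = (-0.55*(2.06*exp(n) + 5.11)*(4.12*exp(n) + 10.22)*exp(n) + (2.266*exp(n) + 2.8105)*(1.03*exp(2*n) + 5.11*exp(n) + 1.72))*exp(n)/(1.03*exp(2*n) + 5.11*exp(n) + 1.72)^3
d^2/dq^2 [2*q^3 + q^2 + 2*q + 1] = 12*q + 2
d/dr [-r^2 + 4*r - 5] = 4 - 2*r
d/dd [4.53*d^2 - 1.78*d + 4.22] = 9.06*d - 1.78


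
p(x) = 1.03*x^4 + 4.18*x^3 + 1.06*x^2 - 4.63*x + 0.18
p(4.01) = 534.52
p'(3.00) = 225.83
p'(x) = 4.12*x^3 + 12.54*x^2 + 2.12*x - 4.63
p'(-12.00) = -5343.67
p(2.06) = 50.23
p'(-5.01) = -218.59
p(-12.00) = 14343.42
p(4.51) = 810.44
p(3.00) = 192.12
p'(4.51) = 637.94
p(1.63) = 20.82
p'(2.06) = 88.97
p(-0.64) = 2.65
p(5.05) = 1212.05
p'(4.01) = 471.18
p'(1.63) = 49.99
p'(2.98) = 222.08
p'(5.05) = 856.48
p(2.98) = 187.64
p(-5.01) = 173.26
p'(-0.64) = -1.93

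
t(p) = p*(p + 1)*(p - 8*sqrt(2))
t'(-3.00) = 77.57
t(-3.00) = -85.88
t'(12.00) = 173.16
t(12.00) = 107.06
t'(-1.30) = 20.57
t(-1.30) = -4.92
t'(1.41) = -34.43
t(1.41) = -33.65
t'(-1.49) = 26.08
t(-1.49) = -9.35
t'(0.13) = -13.94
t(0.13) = -1.64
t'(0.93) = -27.90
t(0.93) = -18.64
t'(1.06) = -29.81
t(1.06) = -22.39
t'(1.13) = -30.79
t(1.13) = -24.51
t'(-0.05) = -10.27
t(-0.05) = 0.54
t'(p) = p*(p + 1) + p*(p - 8*sqrt(2)) + (p + 1)*(p - 8*sqrt(2)) = 3*p^2 - 16*sqrt(2)*p + 2*p - 8*sqrt(2)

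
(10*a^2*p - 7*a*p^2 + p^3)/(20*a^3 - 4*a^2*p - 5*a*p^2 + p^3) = p/(2*a + p)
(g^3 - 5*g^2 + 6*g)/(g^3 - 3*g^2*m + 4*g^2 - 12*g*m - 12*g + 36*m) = g*(g - 3)/(g^2 - 3*g*m + 6*g - 18*m)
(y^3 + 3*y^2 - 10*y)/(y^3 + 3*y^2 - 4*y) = (y^2 + 3*y - 10)/(y^2 + 3*y - 4)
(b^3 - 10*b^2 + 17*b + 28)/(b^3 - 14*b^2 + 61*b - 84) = (b + 1)/(b - 3)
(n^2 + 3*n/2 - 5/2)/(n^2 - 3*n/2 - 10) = (n - 1)/(n - 4)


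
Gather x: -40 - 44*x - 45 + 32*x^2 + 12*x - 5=32*x^2 - 32*x - 90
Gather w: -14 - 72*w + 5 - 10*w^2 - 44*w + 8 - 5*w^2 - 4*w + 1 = -15*w^2 - 120*w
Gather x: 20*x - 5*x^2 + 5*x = -5*x^2 + 25*x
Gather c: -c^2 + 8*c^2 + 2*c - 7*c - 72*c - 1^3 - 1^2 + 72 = 7*c^2 - 77*c + 70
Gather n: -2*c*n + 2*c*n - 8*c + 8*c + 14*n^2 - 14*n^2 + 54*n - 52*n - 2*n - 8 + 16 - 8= 0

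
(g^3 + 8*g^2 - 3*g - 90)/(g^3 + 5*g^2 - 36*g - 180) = (g - 3)/(g - 6)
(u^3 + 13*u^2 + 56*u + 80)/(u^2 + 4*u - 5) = (u^2 + 8*u + 16)/(u - 1)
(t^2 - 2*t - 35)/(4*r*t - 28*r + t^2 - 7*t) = (t + 5)/(4*r + t)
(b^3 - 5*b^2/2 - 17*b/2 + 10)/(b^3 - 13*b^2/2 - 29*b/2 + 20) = (b - 4)/(b - 8)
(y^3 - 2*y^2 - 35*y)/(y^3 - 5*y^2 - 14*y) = (y + 5)/(y + 2)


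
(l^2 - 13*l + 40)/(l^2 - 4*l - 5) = (l - 8)/(l + 1)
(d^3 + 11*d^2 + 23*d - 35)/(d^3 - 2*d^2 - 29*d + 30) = (d + 7)/(d - 6)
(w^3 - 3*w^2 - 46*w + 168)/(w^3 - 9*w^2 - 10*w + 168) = (w^2 + 3*w - 28)/(w^2 - 3*w - 28)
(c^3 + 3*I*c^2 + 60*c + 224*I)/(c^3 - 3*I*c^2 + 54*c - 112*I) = (c + 4*I)/(c - 2*I)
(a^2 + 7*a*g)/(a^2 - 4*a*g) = (a + 7*g)/(a - 4*g)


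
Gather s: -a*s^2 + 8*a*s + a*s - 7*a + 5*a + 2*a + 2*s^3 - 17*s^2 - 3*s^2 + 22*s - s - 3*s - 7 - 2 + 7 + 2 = 2*s^3 + s^2*(-a - 20) + s*(9*a + 18)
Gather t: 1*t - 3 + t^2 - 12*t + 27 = t^2 - 11*t + 24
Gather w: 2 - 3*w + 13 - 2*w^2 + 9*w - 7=-2*w^2 + 6*w + 8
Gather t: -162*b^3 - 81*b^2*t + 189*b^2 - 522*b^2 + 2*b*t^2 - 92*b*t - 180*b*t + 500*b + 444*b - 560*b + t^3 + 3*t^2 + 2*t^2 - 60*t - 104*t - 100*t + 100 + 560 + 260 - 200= -162*b^3 - 333*b^2 + 384*b + t^3 + t^2*(2*b + 5) + t*(-81*b^2 - 272*b - 264) + 720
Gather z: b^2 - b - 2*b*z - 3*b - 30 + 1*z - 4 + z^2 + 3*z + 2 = b^2 - 4*b + z^2 + z*(4 - 2*b) - 32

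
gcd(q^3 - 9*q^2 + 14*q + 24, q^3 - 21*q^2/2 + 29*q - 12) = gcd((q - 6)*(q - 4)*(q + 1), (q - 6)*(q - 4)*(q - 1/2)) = q^2 - 10*q + 24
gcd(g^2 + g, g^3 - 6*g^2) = g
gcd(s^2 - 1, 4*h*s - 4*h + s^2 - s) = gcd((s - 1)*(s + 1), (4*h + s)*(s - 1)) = s - 1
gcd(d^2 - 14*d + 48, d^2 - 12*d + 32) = d - 8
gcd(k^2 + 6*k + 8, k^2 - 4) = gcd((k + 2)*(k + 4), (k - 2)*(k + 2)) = k + 2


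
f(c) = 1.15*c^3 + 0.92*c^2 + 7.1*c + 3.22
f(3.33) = 79.53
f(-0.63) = -1.18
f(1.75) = 24.63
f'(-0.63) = 7.31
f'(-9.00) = 269.99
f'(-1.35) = 10.90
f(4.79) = 184.73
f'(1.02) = 12.57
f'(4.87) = 97.88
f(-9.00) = -824.51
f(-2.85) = -36.16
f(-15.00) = -3777.53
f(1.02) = 12.64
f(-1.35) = -7.52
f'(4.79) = 95.07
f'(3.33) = 51.48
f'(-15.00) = 755.75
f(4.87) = 192.44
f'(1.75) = 20.89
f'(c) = 3.45*c^2 + 1.84*c + 7.1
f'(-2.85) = 29.88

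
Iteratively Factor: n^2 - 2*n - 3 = (n - 3)*(n + 1)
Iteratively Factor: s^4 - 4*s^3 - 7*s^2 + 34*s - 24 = (s - 2)*(s^3 - 2*s^2 - 11*s + 12) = (s - 4)*(s - 2)*(s^2 + 2*s - 3) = (s - 4)*(s - 2)*(s - 1)*(s + 3)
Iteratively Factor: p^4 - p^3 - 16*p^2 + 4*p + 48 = (p + 2)*(p^3 - 3*p^2 - 10*p + 24) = (p + 2)*(p + 3)*(p^2 - 6*p + 8) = (p - 2)*(p + 2)*(p + 3)*(p - 4)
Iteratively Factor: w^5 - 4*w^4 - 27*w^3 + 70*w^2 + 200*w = (w - 5)*(w^4 + w^3 - 22*w^2 - 40*w) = (w - 5)^2*(w^3 + 6*w^2 + 8*w) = (w - 5)^2*(w + 2)*(w^2 + 4*w) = (w - 5)^2*(w + 2)*(w + 4)*(w)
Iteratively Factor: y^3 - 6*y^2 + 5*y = (y - 1)*(y^2 - 5*y) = y*(y - 1)*(y - 5)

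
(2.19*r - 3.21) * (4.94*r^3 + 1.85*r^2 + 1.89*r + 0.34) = 10.8186*r^4 - 11.8059*r^3 - 1.7994*r^2 - 5.3223*r - 1.0914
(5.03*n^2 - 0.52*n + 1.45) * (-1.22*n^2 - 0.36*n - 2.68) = -6.1366*n^4 - 1.1764*n^3 - 15.0622*n^2 + 0.8716*n - 3.886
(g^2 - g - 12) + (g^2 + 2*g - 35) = 2*g^2 + g - 47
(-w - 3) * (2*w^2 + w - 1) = -2*w^3 - 7*w^2 - 2*w + 3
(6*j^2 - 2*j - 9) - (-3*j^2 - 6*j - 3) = 9*j^2 + 4*j - 6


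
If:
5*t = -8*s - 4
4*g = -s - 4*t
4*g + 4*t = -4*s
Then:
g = 4/5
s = 0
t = -4/5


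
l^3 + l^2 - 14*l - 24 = (l - 4)*(l + 2)*(l + 3)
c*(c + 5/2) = c^2 + 5*c/2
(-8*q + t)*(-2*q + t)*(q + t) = 16*q^3 + 6*q^2*t - 9*q*t^2 + t^3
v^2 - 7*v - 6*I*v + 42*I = (v - 7)*(v - 6*I)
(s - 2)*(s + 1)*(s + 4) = s^3 + 3*s^2 - 6*s - 8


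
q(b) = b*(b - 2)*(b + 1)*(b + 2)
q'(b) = b*(b - 2)*(b + 1) + b*(b - 2)*(b + 2) + b*(b + 1)*(b + 2) + (b - 2)*(b + 1)*(b + 2) = 4*b^3 + 3*b^2 - 8*b - 4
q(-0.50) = 0.94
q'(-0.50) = 0.25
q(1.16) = -6.65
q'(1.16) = -3.00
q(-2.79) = 18.90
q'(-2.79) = -45.20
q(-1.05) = -0.15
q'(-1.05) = 3.08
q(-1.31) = -0.93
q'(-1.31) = 2.64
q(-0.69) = 0.75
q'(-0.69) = 1.63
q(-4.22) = 187.63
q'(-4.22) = -217.42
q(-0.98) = 0.06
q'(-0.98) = 2.96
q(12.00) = 21840.00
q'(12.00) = 7244.00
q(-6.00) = 960.00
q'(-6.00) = -712.00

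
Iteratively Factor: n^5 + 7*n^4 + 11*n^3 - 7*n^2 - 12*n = (n - 1)*(n^4 + 8*n^3 + 19*n^2 + 12*n) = (n - 1)*(n + 4)*(n^3 + 4*n^2 + 3*n) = (n - 1)*(n + 3)*(n + 4)*(n^2 + n) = (n - 1)*(n + 1)*(n + 3)*(n + 4)*(n)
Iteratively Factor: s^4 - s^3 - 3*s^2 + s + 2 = (s + 1)*(s^3 - 2*s^2 - s + 2) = (s - 2)*(s + 1)*(s^2 - 1) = (s - 2)*(s - 1)*(s + 1)*(s + 1)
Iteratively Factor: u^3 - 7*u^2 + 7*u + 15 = (u - 3)*(u^2 - 4*u - 5) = (u - 5)*(u - 3)*(u + 1)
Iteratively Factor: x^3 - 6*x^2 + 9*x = (x)*(x^2 - 6*x + 9) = x*(x - 3)*(x - 3)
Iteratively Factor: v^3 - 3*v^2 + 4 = (v - 2)*(v^2 - v - 2) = (v - 2)^2*(v + 1)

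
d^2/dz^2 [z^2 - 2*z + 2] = 2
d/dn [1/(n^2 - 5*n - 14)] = (5 - 2*n)/(-n^2 + 5*n + 14)^2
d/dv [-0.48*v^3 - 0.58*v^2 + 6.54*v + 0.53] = -1.44*v^2 - 1.16*v + 6.54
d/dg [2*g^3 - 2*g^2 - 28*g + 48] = 6*g^2 - 4*g - 28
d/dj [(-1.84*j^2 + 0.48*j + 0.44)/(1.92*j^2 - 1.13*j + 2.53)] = (1.1576*j^2 - 11.0*j + 1.7116)/(3.6864*j^4 - 4.3392*j^3 + 10.9921*j^2 - 5.7178*j + 6.4009)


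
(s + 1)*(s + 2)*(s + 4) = s^3 + 7*s^2 + 14*s + 8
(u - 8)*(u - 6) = u^2 - 14*u + 48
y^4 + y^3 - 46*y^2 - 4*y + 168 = (y - 6)*(y - 2)*(y + 2)*(y + 7)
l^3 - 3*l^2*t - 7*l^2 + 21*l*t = l*(l - 7)*(l - 3*t)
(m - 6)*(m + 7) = m^2 + m - 42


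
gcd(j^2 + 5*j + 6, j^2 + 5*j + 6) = j^2 + 5*j + 6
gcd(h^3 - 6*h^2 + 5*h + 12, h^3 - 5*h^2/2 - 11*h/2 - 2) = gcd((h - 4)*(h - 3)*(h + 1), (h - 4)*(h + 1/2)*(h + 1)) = h^2 - 3*h - 4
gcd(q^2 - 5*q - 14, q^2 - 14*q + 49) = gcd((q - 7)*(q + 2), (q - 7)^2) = q - 7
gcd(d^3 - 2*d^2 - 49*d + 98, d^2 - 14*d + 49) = d - 7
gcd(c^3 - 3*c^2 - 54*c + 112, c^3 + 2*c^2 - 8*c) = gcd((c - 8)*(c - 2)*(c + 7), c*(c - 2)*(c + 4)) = c - 2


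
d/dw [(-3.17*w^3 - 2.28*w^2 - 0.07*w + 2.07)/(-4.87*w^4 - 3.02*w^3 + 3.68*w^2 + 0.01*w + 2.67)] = (-15.4379*w^6 - 22.2072*w^5 - 19.5739*w^4 + 39.8374*w^3 - 6.4027*w^2 - 27.4104*w - 0.2076)/(23.7169*w^8 + 29.4148*w^7 - 26.7228*w^6 - 22.3246*w^5 - 12.5238*w^4 - 16.0532*w^3 + 19.6513*w^2 + 0.0534*w + 7.1289)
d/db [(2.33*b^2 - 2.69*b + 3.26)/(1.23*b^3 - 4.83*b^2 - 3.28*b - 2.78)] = (-2.8659*b^4 + 6.6174*b^3 - 32.6645*b^2 + 18.5368*b + 18.171)/(1.5129*b^6 - 11.8818*b^5 + 15.2601*b^4 + 24.846*b^3 + 37.6132*b^2 + 18.2368*b + 7.7284)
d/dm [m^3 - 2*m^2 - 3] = m*(3*m - 4)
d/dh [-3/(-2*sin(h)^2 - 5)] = -6*sin(2*h)/(cos(2*h) - 6)^2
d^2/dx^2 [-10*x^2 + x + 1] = -20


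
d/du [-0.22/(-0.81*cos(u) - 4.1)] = 0.1782*sin(u)/(0.81*cos(u) + 4.1)^2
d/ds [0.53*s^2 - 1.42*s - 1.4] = 1.06*s - 1.42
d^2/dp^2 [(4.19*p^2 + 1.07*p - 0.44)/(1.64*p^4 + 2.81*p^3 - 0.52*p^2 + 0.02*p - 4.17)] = (67.6165439999999*p^8 + 150.38964*p^7 + 128.54311*p^6 - 17.262078*p^5 + 641.768148*p^4 + 844.485262*p^3 + 58.970604*p^2 - 44.8284*p + 147.805298)/(4.410944*p^12 + 22.673328*p^11 + 34.653036*p^10 + 7.971209*p^9 - 44.081436*p^8 - 112.651266*p^7 - 77.757139*p^6 + 35.758164*p^5 + 80.763936*p^4 + 146.848643*p^3 - 27.131688*p^2 + 1.043334*p - 72.511713)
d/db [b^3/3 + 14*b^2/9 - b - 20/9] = b^2 + 28*b/9 - 1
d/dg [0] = 0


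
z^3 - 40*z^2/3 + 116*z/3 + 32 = (z - 8)*(z - 6)*(z + 2/3)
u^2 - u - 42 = (u - 7)*(u + 6)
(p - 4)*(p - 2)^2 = p^3 - 8*p^2 + 20*p - 16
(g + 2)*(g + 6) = g^2 + 8*g + 12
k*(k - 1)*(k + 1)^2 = k^4 + k^3 - k^2 - k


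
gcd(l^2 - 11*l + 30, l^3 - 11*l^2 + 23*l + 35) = l - 5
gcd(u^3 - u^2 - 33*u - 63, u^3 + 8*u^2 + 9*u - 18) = u + 3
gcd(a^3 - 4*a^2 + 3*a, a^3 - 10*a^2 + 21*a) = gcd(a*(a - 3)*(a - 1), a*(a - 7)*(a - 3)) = a^2 - 3*a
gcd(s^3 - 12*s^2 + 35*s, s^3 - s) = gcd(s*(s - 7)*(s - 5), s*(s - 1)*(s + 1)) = s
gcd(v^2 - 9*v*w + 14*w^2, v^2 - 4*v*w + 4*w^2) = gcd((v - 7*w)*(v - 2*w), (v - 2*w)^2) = v - 2*w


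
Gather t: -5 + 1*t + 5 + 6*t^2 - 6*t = 6*t^2 - 5*t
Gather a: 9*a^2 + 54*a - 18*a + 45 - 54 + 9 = 9*a^2 + 36*a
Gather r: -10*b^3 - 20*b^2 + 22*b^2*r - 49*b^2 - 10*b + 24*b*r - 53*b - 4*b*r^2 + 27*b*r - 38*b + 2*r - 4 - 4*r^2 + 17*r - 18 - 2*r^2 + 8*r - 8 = -10*b^3 - 69*b^2 - 101*b + r^2*(-4*b - 6) + r*(22*b^2 + 51*b + 27) - 30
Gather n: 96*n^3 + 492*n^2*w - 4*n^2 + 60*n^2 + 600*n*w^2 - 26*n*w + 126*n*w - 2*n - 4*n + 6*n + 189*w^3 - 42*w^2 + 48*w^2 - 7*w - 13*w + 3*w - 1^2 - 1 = 96*n^3 + n^2*(492*w + 56) + n*(600*w^2 + 100*w) + 189*w^3 + 6*w^2 - 17*w - 2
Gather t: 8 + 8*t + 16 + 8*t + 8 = 16*t + 32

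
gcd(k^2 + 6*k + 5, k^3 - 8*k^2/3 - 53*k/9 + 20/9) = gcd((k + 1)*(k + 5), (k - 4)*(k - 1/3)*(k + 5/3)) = 1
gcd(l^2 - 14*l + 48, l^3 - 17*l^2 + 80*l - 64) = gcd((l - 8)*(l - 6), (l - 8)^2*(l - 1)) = l - 8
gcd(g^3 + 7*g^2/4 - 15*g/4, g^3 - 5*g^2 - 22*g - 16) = 1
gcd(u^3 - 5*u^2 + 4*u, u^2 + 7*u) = u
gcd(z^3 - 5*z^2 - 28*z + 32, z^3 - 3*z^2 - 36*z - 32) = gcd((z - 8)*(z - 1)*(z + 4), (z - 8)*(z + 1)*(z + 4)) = z^2 - 4*z - 32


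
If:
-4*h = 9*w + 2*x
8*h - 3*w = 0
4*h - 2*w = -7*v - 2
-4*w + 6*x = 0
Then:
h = 0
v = -2/7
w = 0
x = 0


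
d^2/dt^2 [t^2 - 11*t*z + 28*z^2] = 2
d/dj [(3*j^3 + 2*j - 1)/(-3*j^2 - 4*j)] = (-9*j^4 - 24*j^3 + 6*j^2 - 6*j - 4)/(j^2*(9*j^2 + 24*j + 16))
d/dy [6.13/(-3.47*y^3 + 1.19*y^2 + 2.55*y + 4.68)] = (63.8133*y^2 - 14.5894*y - 15.6315)/(-3.47*y^3 + 1.19*y^2 + 2.55*y + 4.68)^2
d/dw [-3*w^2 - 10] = -6*w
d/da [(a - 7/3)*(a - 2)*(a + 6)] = 3*a^2 + 10*a/3 - 64/3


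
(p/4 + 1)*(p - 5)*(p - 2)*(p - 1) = p^4/4 - p^3 - 15*p^2/4 + 29*p/2 - 10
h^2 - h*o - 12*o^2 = (h - 4*o)*(h + 3*o)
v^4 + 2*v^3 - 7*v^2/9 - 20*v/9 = v*(v - 1)*(v + 4/3)*(v + 5/3)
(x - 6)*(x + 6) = x^2 - 36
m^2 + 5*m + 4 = (m + 1)*(m + 4)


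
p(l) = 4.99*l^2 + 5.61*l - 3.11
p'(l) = 9.98*l + 5.61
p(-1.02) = -3.64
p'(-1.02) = -4.57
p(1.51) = 16.74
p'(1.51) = 20.68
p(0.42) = 0.13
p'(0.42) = 9.80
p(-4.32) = 65.78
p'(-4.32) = -37.50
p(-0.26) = -4.23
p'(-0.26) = 3.02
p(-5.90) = 137.49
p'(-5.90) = -53.27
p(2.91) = 55.47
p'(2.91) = 34.65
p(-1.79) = 2.84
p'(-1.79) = -12.25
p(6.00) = 210.19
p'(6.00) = 65.49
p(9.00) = 451.57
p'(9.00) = 95.43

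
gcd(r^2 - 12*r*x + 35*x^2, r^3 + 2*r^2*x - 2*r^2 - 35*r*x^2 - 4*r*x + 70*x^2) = -r + 5*x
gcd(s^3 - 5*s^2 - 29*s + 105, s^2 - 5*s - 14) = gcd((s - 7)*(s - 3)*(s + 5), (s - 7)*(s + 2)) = s - 7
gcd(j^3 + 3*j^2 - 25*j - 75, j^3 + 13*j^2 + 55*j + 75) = j^2 + 8*j + 15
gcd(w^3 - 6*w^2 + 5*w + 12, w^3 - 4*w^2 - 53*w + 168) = w - 3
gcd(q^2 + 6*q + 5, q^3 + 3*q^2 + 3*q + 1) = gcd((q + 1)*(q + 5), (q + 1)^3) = q + 1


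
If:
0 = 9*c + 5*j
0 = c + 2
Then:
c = -2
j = 18/5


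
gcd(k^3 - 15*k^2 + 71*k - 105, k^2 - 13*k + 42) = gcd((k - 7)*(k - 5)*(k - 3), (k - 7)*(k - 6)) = k - 7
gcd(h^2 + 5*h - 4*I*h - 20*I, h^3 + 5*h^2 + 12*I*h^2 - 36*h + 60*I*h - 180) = h + 5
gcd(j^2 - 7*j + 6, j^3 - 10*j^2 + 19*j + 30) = j - 6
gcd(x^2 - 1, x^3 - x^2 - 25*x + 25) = x - 1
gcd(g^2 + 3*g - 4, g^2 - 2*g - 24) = g + 4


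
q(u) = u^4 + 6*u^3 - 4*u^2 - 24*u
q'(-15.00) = -9354.00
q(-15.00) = 29835.00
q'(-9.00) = -1410.00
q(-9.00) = 2079.00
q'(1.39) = 10.40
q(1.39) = -21.24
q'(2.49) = 129.43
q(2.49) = 46.51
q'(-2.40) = 43.58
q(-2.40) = -15.21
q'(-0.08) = -23.25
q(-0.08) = 1.89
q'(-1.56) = 17.10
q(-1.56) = 10.85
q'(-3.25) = 54.81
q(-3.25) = -58.65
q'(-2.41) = 43.84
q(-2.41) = -15.64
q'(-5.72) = -137.91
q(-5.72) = -46.00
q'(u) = 4*u^3 + 18*u^2 - 8*u - 24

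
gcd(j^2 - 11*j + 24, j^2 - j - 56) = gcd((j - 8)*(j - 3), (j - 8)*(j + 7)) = j - 8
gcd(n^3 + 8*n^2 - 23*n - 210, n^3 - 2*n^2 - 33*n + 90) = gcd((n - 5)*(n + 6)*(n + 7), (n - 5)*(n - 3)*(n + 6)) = n^2 + n - 30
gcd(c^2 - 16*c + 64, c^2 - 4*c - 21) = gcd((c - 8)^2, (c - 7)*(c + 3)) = 1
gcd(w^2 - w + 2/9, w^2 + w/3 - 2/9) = w - 1/3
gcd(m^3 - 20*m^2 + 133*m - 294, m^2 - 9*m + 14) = m - 7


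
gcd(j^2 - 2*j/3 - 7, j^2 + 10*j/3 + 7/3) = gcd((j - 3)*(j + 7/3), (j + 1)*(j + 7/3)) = j + 7/3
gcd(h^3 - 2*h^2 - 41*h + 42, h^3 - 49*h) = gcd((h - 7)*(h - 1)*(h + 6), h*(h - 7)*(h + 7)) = h - 7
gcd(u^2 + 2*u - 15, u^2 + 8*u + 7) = 1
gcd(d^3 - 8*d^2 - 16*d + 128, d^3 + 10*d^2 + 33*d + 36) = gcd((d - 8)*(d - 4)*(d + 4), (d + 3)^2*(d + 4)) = d + 4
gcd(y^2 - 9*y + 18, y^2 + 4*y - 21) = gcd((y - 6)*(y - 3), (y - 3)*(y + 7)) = y - 3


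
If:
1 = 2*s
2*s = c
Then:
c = 1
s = 1/2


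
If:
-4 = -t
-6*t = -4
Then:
No Solution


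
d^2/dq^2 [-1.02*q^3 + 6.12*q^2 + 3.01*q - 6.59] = 12.24 - 6.12*q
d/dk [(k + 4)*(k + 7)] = 2*k + 11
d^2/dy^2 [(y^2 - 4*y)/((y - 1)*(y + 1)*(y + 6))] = 2*(y^6 - 12*y^5 - 69*y^4 - 100*y^3 - 36*y^2 - 432*y + 60)/(y^9 + 18*y^8 + 105*y^7 + 162*y^6 - 321*y^5 - 594*y^4 + 323*y^3 + 630*y^2 - 108*y - 216)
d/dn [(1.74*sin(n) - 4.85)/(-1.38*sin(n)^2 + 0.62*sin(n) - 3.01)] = (2.4012*sin(n)^2 - 13.386*sin(n) - 2.2304)*cos(n)/(1.9044*sin(n)^4 - 1.7112*sin(n)^3 + 8.692*sin(n)^2 - 3.7324*sin(n) + 9.0601)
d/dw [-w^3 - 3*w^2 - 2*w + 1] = -3*w^2 - 6*w - 2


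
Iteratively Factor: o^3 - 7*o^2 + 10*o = (o)*(o^2 - 7*o + 10) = o*(o - 2)*(o - 5)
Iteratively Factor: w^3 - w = (w + 1)*(w^2 - w) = (w - 1)*(w + 1)*(w)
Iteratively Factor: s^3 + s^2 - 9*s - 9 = (s - 3)*(s^2 + 4*s + 3) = (s - 3)*(s + 1)*(s + 3)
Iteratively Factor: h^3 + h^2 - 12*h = (h + 4)*(h^2 - 3*h) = (h - 3)*(h + 4)*(h)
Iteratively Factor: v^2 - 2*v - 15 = (v - 5)*(v + 3)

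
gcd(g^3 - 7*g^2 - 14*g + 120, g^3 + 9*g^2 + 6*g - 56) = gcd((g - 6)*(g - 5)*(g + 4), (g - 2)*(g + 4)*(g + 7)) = g + 4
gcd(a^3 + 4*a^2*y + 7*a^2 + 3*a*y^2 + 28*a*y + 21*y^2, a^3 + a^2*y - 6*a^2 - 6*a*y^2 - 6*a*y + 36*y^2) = a + 3*y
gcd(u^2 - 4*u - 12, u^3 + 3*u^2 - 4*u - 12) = u + 2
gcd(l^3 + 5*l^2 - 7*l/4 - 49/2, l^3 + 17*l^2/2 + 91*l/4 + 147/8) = l^2 + 7*l + 49/4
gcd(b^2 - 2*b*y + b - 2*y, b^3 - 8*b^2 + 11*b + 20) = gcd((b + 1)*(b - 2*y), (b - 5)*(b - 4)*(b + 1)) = b + 1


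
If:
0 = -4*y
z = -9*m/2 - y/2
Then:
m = -2*z/9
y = 0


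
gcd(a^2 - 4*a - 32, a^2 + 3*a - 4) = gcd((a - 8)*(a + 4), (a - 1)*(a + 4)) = a + 4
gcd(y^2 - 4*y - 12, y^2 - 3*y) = 1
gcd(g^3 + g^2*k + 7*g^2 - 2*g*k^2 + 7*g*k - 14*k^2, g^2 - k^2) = g - k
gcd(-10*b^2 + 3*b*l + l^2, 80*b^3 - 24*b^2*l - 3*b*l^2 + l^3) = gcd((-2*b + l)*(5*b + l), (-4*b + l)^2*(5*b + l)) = 5*b + l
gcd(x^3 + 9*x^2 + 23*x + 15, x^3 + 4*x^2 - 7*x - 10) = x^2 + 6*x + 5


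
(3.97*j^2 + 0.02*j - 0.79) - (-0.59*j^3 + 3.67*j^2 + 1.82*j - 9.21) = 0.59*j^3 + 0.3*j^2 - 1.8*j + 8.42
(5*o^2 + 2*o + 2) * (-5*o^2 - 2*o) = -25*o^4 - 20*o^3 - 14*o^2 - 4*o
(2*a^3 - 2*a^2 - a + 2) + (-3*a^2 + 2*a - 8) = 2*a^3 - 5*a^2 + a - 6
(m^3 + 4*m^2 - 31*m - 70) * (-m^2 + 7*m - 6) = -m^5 + 3*m^4 + 53*m^3 - 171*m^2 - 304*m + 420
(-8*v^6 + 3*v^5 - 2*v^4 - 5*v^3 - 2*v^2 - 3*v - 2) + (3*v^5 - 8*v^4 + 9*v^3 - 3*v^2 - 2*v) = -8*v^6 + 6*v^5 - 10*v^4 + 4*v^3 - 5*v^2 - 5*v - 2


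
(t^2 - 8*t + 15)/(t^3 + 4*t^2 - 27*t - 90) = (t - 3)/(t^2 + 9*t + 18)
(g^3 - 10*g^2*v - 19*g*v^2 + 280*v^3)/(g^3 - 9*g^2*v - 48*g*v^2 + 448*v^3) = (-g^2 + 2*g*v + 35*v^2)/(-g^2 + g*v + 56*v^2)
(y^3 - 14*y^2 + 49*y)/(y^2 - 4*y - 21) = y*(y - 7)/(y + 3)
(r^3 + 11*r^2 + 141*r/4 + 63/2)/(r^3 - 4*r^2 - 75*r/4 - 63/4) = (2*r^2 + 19*r + 42)/(2*r^2 - 11*r - 21)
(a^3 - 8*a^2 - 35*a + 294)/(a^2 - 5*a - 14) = (a^2 - a - 42)/(a + 2)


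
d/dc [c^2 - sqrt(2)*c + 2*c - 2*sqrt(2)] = 2*c - sqrt(2) + 2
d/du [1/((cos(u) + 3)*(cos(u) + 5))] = 2*(cos(u) + 4)*sin(u)/((cos(u) + 3)^2*(cos(u) + 5)^2)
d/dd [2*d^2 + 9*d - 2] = 4*d + 9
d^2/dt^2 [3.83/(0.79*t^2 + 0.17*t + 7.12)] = (-4.780606*t^2 - 1.028738*t + 3.83*(1.58*t + 0.17)*(3.16*t + 0.34) - 43.085968)/(0.79*t^2 + 0.17*t + 7.12)^3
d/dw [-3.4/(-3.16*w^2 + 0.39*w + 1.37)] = (1.326 - 21.488*w)/(-3.16*w^2 + 0.39*w + 1.37)^2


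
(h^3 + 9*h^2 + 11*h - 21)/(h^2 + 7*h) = h + 2 - 3/h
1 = 1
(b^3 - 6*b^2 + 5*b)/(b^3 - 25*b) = (b - 1)/(b + 5)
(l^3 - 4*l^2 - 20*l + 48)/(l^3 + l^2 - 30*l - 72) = (l - 2)/(l + 3)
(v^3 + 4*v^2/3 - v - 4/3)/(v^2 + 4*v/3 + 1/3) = (3*v^2 + v - 4)/(3*v + 1)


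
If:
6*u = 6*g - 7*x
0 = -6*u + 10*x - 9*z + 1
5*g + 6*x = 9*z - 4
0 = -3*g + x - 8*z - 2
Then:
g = -667/1166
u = -1559/6996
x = -349/1166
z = -85/1166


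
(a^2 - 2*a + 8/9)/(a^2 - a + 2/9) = (3*a - 4)/(3*a - 1)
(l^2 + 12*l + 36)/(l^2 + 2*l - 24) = (l + 6)/(l - 4)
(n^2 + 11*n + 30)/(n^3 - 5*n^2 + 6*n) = (n^2 + 11*n + 30)/(n*(n^2 - 5*n + 6))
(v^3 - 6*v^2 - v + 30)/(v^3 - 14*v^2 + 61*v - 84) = (v^2 - 3*v - 10)/(v^2 - 11*v + 28)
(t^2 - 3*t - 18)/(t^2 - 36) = (t + 3)/(t + 6)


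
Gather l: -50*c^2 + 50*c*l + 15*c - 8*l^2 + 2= -50*c^2 + 50*c*l + 15*c - 8*l^2 + 2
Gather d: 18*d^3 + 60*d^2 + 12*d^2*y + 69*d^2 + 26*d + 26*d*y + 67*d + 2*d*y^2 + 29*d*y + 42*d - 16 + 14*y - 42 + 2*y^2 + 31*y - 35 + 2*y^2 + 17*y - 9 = 18*d^3 + d^2*(12*y + 129) + d*(2*y^2 + 55*y + 135) + 4*y^2 + 62*y - 102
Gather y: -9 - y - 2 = -y - 11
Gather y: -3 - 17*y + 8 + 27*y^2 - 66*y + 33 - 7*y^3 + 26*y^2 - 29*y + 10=-7*y^3 + 53*y^2 - 112*y + 48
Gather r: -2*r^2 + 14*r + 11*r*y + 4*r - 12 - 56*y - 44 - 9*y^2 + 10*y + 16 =-2*r^2 + r*(11*y + 18) - 9*y^2 - 46*y - 40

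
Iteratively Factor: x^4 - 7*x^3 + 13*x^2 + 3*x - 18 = (x - 3)*(x^3 - 4*x^2 + x + 6) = (x - 3)*(x + 1)*(x^2 - 5*x + 6) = (x - 3)^2*(x + 1)*(x - 2)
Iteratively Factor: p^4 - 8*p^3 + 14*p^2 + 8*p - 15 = (p - 5)*(p^3 - 3*p^2 - p + 3) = (p - 5)*(p - 1)*(p^2 - 2*p - 3) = (p - 5)*(p - 1)*(p + 1)*(p - 3)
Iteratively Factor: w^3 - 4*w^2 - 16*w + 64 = (w + 4)*(w^2 - 8*w + 16) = (w - 4)*(w + 4)*(w - 4)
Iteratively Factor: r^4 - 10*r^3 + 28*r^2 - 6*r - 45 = (r - 5)*(r^3 - 5*r^2 + 3*r + 9) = (r - 5)*(r + 1)*(r^2 - 6*r + 9) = (r - 5)*(r - 3)*(r + 1)*(r - 3)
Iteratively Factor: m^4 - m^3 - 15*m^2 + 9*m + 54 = (m + 3)*(m^3 - 4*m^2 - 3*m + 18) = (m - 3)*(m + 3)*(m^2 - m - 6) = (m - 3)*(m + 2)*(m + 3)*(m - 3)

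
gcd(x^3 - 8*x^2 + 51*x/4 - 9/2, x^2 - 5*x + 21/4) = x - 3/2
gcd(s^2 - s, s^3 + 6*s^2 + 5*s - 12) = s - 1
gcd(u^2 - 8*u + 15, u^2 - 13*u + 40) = u - 5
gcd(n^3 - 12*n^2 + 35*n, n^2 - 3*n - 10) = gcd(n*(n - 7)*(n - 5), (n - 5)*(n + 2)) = n - 5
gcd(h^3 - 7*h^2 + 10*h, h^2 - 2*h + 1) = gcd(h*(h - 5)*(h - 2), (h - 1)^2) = 1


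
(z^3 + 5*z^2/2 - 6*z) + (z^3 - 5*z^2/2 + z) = 2*z^3 - 5*z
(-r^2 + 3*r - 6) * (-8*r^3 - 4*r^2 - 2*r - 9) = 8*r^5 - 20*r^4 + 38*r^3 + 27*r^2 - 15*r + 54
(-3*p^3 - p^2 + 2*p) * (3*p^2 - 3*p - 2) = -9*p^5 + 6*p^4 + 15*p^3 - 4*p^2 - 4*p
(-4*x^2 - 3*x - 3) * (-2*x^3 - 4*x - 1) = 8*x^5 + 6*x^4 + 22*x^3 + 16*x^2 + 15*x + 3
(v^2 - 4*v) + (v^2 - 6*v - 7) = 2*v^2 - 10*v - 7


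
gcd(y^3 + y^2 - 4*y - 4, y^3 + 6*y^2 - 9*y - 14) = y^2 - y - 2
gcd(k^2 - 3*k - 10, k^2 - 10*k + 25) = k - 5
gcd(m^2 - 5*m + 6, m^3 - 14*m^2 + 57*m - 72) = m - 3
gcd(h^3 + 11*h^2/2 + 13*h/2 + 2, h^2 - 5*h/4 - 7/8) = h + 1/2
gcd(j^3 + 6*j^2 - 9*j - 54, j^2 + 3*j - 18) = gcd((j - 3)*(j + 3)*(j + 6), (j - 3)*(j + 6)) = j^2 + 3*j - 18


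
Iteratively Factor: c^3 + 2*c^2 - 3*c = (c + 3)*(c^2 - c) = (c - 1)*(c + 3)*(c)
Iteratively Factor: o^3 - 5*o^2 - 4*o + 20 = (o - 5)*(o^2 - 4) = (o - 5)*(o + 2)*(o - 2)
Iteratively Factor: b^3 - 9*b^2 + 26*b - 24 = (b - 2)*(b^2 - 7*b + 12) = (b - 4)*(b - 2)*(b - 3)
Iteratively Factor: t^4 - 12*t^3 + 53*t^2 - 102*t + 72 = (t - 4)*(t^3 - 8*t^2 + 21*t - 18) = (t - 4)*(t - 2)*(t^2 - 6*t + 9) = (t - 4)*(t - 3)*(t - 2)*(t - 3)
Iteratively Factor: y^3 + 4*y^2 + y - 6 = (y + 3)*(y^2 + y - 2) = (y + 2)*(y + 3)*(y - 1)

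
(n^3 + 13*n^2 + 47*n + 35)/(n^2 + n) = n + 12 + 35/n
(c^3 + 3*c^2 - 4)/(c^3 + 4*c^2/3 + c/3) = 3*(c^3 + 3*c^2 - 4)/(c*(3*c^2 + 4*c + 1))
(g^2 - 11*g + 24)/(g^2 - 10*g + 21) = (g - 8)/(g - 7)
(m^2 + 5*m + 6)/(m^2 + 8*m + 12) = (m + 3)/(m + 6)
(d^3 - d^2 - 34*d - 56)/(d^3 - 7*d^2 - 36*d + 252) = (d^2 + 6*d + 8)/(d^2 - 36)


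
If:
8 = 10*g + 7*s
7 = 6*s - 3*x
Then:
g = -7*x/20 - 1/60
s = x/2 + 7/6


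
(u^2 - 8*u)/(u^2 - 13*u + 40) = u/(u - 5)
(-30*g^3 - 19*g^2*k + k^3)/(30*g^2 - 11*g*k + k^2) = (-6*g^2 - 5*g*k - k^2)/(6*g - k)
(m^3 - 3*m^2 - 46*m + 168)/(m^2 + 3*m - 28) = m - 6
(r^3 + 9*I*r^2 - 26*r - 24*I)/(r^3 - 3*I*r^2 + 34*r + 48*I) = (r + 4*I)/(r - 8*I)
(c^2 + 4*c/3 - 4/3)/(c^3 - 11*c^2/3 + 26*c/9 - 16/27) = 9*(c + 2)/(9*c^2 - 27*c + 8)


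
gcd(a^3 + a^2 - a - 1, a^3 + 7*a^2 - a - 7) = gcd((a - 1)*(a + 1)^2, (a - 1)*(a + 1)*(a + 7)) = a^2 - 1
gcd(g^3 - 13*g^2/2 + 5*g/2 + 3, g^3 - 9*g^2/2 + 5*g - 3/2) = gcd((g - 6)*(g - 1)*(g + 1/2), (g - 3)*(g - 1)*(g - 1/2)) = g - 1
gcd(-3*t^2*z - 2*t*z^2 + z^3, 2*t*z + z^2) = z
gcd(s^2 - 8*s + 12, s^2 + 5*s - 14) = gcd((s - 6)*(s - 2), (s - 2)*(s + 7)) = s - 2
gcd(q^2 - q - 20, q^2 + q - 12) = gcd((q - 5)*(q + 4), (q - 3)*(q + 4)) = q + 4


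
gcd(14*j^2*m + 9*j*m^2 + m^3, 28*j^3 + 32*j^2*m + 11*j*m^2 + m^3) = 14*j^2 + 9*j*m + m^2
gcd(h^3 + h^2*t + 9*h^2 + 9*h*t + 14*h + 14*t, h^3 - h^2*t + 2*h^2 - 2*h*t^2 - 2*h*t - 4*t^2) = h^2 + h*t + 2*h + 2*t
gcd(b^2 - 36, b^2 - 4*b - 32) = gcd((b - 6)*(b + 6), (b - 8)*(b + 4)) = 1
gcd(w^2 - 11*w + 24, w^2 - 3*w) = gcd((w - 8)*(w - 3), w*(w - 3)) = w - 3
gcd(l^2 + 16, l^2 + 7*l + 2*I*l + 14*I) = 1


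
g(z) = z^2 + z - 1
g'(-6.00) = -11.00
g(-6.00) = 29.00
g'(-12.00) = -23.00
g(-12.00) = 131.00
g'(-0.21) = 0.58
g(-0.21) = -1.17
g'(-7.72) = -14.44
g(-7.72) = 50.88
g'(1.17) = 3.34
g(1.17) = 1.54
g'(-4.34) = -7.68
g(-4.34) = 13.50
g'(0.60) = 2.20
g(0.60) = -0.04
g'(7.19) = 15.38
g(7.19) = 57.89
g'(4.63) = 10.26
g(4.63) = 25.07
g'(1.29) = 3.58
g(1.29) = 1.95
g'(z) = 2*z + 1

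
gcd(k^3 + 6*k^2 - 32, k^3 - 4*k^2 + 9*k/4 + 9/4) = 1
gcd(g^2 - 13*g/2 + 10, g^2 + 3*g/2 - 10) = g - 5/2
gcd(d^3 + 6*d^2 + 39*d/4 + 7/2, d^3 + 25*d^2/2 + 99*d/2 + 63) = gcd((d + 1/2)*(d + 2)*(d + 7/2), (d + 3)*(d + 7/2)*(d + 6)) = d + 7/2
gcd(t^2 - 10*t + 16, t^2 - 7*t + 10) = t - 2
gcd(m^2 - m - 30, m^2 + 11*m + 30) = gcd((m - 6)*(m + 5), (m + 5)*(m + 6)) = m + 5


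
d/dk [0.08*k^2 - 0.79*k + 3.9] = 0.16*k - 0.79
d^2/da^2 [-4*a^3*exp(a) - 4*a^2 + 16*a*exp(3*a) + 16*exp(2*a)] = -4*a^3*exp(a) - 24*a^2*exp(a) + 144*a*exp(3*a) - 24*a*exp(a) + 96*exp(3*a) + 64*exp(2*a) - 8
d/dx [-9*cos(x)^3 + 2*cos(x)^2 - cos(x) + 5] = (27*cos(x)^2 - 4*cos(x) + 1)*sin(x)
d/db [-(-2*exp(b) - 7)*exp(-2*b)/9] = 2*(-exp(b) - 7)*exp(-2*b)/9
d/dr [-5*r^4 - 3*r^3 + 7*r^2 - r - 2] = -20*r^3 - 9*r^2 + 14*r - 1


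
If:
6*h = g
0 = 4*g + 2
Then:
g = -1/2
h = -1/12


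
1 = 1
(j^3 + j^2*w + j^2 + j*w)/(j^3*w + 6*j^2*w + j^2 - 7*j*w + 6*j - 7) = j*(j^2 + j*w + j + w)/(j^3*w + 6*j^2*w + j^2 - 7*j*w + 6*j - 7)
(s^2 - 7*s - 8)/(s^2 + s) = (s - 8)/s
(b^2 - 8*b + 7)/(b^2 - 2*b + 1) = (b - 7)/(b - 1)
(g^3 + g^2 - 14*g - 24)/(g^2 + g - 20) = (g^2 + 5*g + 6)/(g + 5)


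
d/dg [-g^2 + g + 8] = 1 - 2*g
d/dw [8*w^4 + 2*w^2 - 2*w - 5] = 32*w^3 + 4*w - 2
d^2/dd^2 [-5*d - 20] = 0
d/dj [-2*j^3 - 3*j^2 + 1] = 6*j*(-j - 1)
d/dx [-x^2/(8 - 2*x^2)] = -4*x/(x^4 - 8*x^2 + 16)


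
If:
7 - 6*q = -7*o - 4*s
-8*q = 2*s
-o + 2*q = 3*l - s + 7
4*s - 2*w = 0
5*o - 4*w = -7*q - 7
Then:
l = -742/383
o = -427/383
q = -14/383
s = 56/383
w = 112/383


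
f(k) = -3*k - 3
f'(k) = -3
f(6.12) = -21.36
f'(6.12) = -3.00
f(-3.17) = 6.51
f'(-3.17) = -3.00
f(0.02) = -3.06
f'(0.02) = -3.00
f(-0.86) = -0.42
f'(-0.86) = -3.00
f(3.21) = -12.63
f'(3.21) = -3.00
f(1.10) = -6.30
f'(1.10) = -3.00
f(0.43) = -4.29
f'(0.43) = -3.00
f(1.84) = -8.52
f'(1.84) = -3.00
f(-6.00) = 15.00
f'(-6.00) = -3.00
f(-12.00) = 33.00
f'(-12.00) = -3.00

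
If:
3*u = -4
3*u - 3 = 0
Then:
No Solution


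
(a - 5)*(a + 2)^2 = a^3 - a^2 - 16*a - 20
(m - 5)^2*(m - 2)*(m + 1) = m^4 - 11*m^3 + 33*m^2 - 5*m - 50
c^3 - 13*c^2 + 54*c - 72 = (c - 6)*(c - 4)*(c - 3)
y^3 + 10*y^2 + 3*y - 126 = (y - 3)*(y + 6)*(y + 7)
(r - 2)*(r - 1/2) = r^2 - 5*r/2 + 1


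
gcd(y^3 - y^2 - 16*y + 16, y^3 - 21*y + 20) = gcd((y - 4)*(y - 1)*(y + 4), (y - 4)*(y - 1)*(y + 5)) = y^2 - 5*y + 4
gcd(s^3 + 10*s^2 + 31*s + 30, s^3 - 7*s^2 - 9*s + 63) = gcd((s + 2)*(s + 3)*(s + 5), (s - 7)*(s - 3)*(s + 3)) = s + 3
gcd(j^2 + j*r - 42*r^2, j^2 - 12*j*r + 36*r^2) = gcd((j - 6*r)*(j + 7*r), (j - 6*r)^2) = -j + 6*r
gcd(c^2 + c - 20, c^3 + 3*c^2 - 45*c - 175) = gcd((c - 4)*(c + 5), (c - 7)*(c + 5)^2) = c + 5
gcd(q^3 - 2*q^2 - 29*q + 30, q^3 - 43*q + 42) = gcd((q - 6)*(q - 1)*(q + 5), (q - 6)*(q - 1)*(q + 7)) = q^2 - 7*q + 6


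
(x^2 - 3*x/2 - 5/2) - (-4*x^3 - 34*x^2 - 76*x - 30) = 4*x^3 + 35*x^2 + 149*x/2 + 55/2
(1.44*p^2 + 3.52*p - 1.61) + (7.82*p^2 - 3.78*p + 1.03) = 9.26*p^2 - 0.26*p - 0.58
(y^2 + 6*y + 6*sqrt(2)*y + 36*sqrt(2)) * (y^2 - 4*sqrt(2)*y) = y^4 + 2*sqrt(2)*y^3 + 6*y^3 - 48*y^2 + 12*sqrt(2)*y^2 - 288*y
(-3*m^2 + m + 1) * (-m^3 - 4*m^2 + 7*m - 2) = 3*m^5 + 11*m^4 - 26*m^3 + 9*m^2 + 5*m - 2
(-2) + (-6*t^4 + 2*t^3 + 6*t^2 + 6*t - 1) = -6*t^4 + 2*t^3 + 6*t^2 + 6*t - 3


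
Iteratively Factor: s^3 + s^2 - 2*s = (s)*(s^2 + s - 2) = s*(s + 2)*(s - 1)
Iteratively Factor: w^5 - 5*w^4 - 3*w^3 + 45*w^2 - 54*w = (w - 3)*(w^4 - 2*w^3 - 9*w^2 + 18*w) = w*(w - 3)*(w^3 - 2*w^2 - 9*w + 18) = w*(w - 3)^2*(w^2 + w - 6) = w*(w - 3)^2*(w - 2)*(w + 3)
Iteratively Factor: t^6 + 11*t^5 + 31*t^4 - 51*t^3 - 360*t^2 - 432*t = (t + 4)*(t^5 + 7*t^4 + 3*t^3 - 63*t^2 - 108*t) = (t + 4)^2*(t^4 + 3*t^3 - 9*t^2 - 27*t) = (t + 3)*(t + 4)^2*(t^3 - 9*t) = t*(t + 3)*(t + 4)^2*(t^2 - 9) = t*(t - 3)*(t + 3)*(t + 4)^2*(t + 3)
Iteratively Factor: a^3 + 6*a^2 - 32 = (a + 4)*(a^2 + 2*a - 8) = (a - 2)*(a + 4)*(a + 4)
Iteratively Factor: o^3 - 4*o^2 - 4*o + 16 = (o - 2)*(o^2 - 2*o - 8) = (o - 2)*(o + 2)*(o - 4)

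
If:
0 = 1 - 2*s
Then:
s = 1/2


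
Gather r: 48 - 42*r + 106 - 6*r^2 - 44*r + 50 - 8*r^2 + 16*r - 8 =-14*r^2 - 70*r + 196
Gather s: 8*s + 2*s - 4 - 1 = 10*s - 5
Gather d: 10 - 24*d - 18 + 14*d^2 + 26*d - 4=14*d^2 + 2*d - 12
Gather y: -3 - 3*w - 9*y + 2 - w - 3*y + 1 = -4*w - 12*y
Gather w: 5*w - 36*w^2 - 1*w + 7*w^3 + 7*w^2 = 7*w^3 - 29*w^2 + 4*w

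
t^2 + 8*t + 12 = (t + 2)*(t + 6)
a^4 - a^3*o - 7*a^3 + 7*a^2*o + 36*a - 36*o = (a - 6)*(a - 3)*(a + 2)*(a - o)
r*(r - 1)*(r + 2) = r^3 + r^2 - 2*r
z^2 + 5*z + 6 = (z + 2)*(z + 3)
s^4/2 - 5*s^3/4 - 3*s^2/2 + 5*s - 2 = (s/2 + 1)*(s - 2)^2*(s - 1/2)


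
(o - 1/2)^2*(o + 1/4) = o^3 - 3*o^2/4 + 1/16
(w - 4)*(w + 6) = w^2 + 2*w - 24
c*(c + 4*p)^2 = c^3 + 8*c^2*p + 16*c*p^2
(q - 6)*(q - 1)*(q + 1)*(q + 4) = q^4 - 2*q^3 - 25*q^2 + 2*q + 24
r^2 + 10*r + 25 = (r + 5)^2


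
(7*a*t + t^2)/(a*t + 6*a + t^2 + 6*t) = t*(7*a + t)/(a*t + 6*a + t^2 + 6*t)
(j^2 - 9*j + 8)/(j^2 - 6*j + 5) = (j - 8)/(j - 5)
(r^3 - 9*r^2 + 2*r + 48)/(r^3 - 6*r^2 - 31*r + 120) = (r + 2)/(r + 5)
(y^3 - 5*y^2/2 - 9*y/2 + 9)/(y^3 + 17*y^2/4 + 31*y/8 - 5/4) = 4*(2*y^2 - 9*y + 9)/(8*y^2 + 18*y - 5)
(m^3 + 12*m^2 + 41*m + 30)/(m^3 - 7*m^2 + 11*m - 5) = (m^3 + 12*m^2 + 41*m + 30)/(m^3 - 7*m^2 + 11*m - 5)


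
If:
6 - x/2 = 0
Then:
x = 12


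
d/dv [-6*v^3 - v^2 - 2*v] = -18*v^2 - 2*v - 2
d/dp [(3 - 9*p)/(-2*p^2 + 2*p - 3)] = 3*(-6*p^2 + 4*p + 7)/(4*p^4 - 8*p^3 + 16*p^2 - 12*p + 9)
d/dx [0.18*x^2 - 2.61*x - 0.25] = 0.36*x - 2.61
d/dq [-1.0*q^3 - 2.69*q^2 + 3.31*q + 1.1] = -3.0*q^2 - 5.38*q + 3.31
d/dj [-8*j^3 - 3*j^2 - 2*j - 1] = -24*j^2 - 6*j - 2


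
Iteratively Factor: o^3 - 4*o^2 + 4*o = (o - 2)*(o^2 - 2*o) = (o - 2)^2*(o)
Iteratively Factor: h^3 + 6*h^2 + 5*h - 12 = (h + 3)*(h^2 + 3*h - 4) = (h + 3)*(h + 4)*(h - 1)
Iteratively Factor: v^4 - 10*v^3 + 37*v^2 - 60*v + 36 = (v - 3)*(v^3 - 7*v^2 + 16*v - 12) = (v - 3)*(v - 2)*(v^2 - 5*v + 6) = (v - 3)*(v - 2)^2*(v - 3)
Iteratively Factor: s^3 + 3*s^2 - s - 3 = (s + 1)*(s^2 + 2*s - 3) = (s + 1)*(s + 3)*(s - 1)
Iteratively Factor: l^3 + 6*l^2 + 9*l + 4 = (l + 1)*(l^2 + 5*l + 4) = (l + 1)^2*(l + 4)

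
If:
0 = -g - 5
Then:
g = -5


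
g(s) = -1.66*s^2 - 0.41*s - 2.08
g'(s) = -3.32*s - 0.41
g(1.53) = -6.59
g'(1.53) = -5.49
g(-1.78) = -6.61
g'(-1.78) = 5.50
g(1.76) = -7.94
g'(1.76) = -6.25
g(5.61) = -56.62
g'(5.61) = -19.04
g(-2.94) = -15.22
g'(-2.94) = 9.35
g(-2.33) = -10.14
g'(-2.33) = 7.33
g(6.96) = -85.35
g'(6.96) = -23.52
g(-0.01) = -2.08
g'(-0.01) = -0.38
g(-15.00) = -369.43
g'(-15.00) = 49.39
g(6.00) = -64.30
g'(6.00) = -20.33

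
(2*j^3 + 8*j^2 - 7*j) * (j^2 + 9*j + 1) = 2*j^5 + 26*j^4 + 67*j^3 - 55*j^2 - 7*j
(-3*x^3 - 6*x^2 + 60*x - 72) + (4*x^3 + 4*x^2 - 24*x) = x^3 - 2*x^2 + 36*x - 72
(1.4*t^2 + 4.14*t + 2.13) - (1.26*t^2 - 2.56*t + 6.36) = 0.14*t^2 + 6.7*t - 4.23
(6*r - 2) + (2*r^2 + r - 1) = 2*r^2 + 7*r - 3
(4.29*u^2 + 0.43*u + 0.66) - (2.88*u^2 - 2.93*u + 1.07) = 1.41*u^2 + 3.36*u - 0.41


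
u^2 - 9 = (u - 3)*(u + 3)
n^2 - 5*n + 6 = (n - 3)*(n - 2)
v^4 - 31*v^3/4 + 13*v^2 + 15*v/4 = v*(v - 5)*(v - 3)*(v + 1/4)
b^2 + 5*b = b*(b + 5)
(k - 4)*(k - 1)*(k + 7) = k^3 + 2*k^2 - 31*k + 28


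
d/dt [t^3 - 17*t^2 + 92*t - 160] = 3*t^2 - 34*t + 92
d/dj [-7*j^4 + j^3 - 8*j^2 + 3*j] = -28*j^3 + 3*j^2 - 16*j + 3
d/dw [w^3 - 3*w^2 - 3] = 3*w*(w - 2)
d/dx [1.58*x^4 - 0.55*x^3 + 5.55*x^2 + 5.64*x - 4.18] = 6.32*x^3 - 1.65*x^2 + 11.1*x + 5.64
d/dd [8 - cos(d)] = sin(d)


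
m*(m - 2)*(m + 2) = m^3 - 4*m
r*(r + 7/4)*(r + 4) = r^3 + 23*r^2/4 + 7*r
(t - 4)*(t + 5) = t^2 + t - 20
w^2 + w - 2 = (w - 1)*(w + 2)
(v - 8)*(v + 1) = v^2 - 7*v - 8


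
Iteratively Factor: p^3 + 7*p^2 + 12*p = (p + 4)*(p^2 + 3*p) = (p + 3)*(p + 4)*(p)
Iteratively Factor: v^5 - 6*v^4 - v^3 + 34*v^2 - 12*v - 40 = (v - 2)*(v^4 - 4*v^3 - 9*v^2 + 16*v + 20) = (v - 2)*(v + 2)*(v^3 - 6*v^2 + 3*v + 10) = (v - 5)*(v - 2)*(v + 2)*(v^2 - v - 2) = (v - 5)*(v - 2)^2*(v + 2)*(v + 1)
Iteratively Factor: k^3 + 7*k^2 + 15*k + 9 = (k + 3)*(k^2 + 4*k + 3) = (k + 1)*(k + 3)*(k + 3)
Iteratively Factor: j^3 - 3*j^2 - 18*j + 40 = (j + 4)*(j^2 - 7*j + 10) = (j - 5)*(j + 4)*(j - 2)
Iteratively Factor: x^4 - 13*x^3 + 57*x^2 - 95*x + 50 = (x - 2)*(x^3 - 11*x^2 + 35*x - 25) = (x - 2)*(x - 1)*(x^2 - 10*x + 25) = (x - 5)*(x - 2)*(x - 1)*(x - 5)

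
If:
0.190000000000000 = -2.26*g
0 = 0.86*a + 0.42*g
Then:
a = 0.04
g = -0.08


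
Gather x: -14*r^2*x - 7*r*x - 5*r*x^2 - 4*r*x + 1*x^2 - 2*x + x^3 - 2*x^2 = x^3 + x^2*(-5*r - 1) + x*(-14*r^2 - 11*r - 2)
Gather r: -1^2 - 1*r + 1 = -r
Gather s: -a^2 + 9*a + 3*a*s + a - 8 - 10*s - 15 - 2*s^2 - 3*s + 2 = -a^2 + 10*a - 2*s^2 + s*(3*a - 13) - 21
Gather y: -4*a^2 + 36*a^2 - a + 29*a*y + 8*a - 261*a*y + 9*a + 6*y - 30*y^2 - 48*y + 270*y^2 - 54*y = 32*a^2 + 16*a + 240*y^2 + y*(-232*a - 96)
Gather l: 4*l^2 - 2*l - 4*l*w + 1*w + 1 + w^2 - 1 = 4*l^2 + l*(-4*w - 2) + w^2 + w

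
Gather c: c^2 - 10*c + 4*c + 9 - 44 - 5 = c^2 - 6*c - 40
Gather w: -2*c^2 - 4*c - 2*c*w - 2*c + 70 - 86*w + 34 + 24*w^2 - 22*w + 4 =-2*c^2 - 6*c + 24*w^2 + w*(-2*c - 108) + 108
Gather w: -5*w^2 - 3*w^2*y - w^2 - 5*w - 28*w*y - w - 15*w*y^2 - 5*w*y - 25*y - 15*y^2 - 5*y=w^2*(-3*y - 6) + w*(-15*y^2 - 33*y - 6) - 15*y^2 - 30*y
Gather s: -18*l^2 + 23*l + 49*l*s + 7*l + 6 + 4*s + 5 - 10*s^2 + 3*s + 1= -18*l^2 + 30*l - 10*s^2 + s*(49*l + 7) + 12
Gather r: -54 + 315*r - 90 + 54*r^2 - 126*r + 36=54*r^2 + 189*r - 108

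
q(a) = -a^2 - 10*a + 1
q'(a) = -2*a - 10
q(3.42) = -44.90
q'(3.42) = -16.84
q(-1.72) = 15.24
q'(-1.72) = -6.56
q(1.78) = -19.97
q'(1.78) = -13.56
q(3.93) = -53.74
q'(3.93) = -17.86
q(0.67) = -6.15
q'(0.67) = -11.34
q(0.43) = -3.48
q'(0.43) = -10.86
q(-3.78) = 24.51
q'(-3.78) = -2.44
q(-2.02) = 17.12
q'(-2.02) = -5.96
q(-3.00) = 22.00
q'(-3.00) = -4.00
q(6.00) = -95.00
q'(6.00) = -22.00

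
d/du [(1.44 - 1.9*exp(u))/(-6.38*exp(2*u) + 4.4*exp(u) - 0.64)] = (-12.122*exp(2*u) + 18.3744*exp(u) - 5.12)*exp(u)/(40.7044*exp(4*u) - 56.144*exp(3*u) + 27.5264*exp(2*u) - 5.632*exp(u) + 0.4096)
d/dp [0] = 0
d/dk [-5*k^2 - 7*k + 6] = -10*k - 7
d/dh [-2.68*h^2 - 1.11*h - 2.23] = -5.36*h - 1.11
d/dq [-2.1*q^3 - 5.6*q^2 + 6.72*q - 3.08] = -6.3*q^2 - 11.2*q + 6.72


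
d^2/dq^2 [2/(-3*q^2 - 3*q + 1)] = 12*(3*q^2 + 3*q - 3*(2*q + 1)^2 - 1)/(3*q^2 + 3*q - 1)^3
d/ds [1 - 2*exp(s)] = -2*exp(s)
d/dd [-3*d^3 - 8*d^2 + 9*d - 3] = -9*d^2 - 16*d + 9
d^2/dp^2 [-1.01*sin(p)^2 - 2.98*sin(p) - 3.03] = 2.98*sin(p) - 2.02*cos(2*p)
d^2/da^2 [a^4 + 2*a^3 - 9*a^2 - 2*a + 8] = 12*a^2 + 12*a - 18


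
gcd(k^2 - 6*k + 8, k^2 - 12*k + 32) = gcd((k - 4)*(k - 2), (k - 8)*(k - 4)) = k - 4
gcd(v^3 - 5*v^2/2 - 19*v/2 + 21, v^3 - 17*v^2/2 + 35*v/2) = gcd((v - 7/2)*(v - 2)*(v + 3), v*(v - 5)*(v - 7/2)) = v - 7/2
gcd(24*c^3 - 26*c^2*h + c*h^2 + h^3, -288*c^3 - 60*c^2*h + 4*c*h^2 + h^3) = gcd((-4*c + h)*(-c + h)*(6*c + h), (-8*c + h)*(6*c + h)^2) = 6*c + h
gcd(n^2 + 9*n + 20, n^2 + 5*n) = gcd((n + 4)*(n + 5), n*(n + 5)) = n + 5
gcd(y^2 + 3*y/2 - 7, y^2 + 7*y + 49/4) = y + 7/2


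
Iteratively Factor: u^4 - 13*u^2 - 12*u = (u + 1)*(u^3 - u^2 - 12*u) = (u - 4)*(u + 1)*(u^2 + 3*u) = u*(u - 4)*(u + 1)*(u + 3)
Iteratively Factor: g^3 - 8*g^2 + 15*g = (g - 3)*(g^2 - 5*g) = g*(g - 3)*(g - 5)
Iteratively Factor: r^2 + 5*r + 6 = (r + 2)*(r + 3)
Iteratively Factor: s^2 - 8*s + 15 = (s - 5)*(s - 3)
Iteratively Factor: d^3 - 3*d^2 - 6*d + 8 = (d + 2)*(d^2 - 5*d + 4) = (d - 1)*(d + 2)*(d - 4)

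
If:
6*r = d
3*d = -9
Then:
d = -3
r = -1/2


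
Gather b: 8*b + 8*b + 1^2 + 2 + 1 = 16*b + 4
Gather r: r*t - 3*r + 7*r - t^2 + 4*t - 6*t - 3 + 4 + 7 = r*(t + 4) - t^2 - 2*t + 8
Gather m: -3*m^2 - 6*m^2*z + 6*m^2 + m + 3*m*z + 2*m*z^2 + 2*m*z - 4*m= m^2*(3 - 6*z) + m*(2*z^2 + 5*z - 3)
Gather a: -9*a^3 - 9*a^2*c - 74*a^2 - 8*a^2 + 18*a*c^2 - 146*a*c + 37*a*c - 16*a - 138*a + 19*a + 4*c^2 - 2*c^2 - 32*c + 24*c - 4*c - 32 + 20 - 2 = -9*a^3 + a^2*(-9*c - 82) + a*(18*c^2 - 109*c - 135) + 2*c^2 - 12*c - 14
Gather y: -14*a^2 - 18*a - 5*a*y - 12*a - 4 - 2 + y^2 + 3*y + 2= -14*a^2 - 30*a + y^2 + y*(3 - 5*a) - 4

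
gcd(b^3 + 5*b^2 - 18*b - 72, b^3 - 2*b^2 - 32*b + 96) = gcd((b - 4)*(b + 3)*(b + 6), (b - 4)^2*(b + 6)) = b^2 + 2*b - 24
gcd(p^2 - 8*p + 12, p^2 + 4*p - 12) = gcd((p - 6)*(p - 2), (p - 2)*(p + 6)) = p - 2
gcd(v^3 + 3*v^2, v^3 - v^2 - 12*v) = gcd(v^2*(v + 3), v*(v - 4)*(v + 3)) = v^2 + 3*v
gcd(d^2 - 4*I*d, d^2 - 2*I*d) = d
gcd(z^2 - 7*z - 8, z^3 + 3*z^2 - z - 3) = z + 1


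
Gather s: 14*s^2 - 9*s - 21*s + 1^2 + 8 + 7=14*s^2 - 30*s + 16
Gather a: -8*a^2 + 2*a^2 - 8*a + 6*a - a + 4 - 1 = -6*a^2 - 3*a + 3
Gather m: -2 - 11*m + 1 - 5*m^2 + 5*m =-5*m^2 - 6*m - 1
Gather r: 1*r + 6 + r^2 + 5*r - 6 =r^2 + 6*r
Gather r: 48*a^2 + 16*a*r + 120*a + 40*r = 48*a^2 + 120*a + r*(16*a + 40)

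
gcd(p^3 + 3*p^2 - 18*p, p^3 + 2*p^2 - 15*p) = p^2 - 3*p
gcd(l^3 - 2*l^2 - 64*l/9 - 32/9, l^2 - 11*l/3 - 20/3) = l + 4/3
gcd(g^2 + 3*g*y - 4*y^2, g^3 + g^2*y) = 1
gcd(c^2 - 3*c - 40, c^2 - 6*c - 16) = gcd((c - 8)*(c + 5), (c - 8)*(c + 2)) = c - 8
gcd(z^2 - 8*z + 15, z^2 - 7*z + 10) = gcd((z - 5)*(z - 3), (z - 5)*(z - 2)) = z - 5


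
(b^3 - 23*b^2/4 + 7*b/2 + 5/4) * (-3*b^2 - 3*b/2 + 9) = -3*b^5 + 63*b^4/4 + 57*b^3/8 - 243*b^2/4 + 237*b/8 + 45/4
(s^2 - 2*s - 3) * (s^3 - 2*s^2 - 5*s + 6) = s^5 - 4*s^4 - 4*s^3 + 22*s^2 + 3*s - 18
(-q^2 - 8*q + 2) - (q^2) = -2*q^2 - 8*q + 2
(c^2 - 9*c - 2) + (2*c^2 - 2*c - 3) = 3*c^2 - 11*c - 5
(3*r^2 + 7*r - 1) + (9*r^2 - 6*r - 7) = 12*r^2 + r - 8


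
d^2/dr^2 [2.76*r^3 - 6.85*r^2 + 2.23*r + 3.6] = 16.56*r - 13.7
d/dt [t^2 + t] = 2*t + 1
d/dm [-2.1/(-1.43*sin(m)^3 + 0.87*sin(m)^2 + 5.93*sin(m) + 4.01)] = (-9.009*sin(m)^2 + 3.654*sin(m) + 12.453)*cos(m)/(-1.43*sin(m)^3 + 0.87*sin(m)^2 + 5.93*sin(m) + 4.01)^2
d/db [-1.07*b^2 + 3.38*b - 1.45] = 3.38 - 2.14*b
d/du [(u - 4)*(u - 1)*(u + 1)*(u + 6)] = 4*u^3 + 6*u^2 - 50*u - 2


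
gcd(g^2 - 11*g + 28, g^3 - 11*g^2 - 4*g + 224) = g - 7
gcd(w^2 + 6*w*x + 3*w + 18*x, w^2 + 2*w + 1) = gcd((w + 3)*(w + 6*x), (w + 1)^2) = 1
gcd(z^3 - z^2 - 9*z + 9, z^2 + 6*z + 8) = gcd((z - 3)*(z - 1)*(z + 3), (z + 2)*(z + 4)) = 1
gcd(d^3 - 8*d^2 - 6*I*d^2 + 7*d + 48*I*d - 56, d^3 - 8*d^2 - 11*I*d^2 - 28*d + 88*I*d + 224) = d^2 + d*(-8 - 7*I) + 56*I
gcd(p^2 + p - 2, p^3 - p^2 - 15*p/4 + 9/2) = p + 2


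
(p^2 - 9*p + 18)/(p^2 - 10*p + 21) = (p - 6)/(p - 7)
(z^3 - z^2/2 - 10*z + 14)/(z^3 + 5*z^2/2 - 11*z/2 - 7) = (z - 2)/(z + 1)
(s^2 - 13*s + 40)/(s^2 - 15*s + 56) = (s - 5)/(s - 7)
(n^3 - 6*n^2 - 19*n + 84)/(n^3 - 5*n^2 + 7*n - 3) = (n^2 - 3*n - 28)/(n^2 - 2*n + 1)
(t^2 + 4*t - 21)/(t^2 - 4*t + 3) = (t + 7)/(t - 1)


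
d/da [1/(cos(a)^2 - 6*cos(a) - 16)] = 2*(cos(a) - 3)*sin(a)/(sin(a)^2 + 6*cos(a) + 15)^2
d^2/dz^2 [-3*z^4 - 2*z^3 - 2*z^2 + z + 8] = -36*z^2 - 12*z - 4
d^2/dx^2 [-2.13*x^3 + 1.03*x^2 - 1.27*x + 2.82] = 2.06 - 12.78*x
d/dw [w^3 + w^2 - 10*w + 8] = 3*w^2 + 2*w - 10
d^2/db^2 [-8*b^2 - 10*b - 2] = -16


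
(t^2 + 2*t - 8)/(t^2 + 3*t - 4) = (t - 2)/(t - 1)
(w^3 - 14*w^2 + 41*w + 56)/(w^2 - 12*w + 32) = (w^2 - 6*w - 7)/(w - 4)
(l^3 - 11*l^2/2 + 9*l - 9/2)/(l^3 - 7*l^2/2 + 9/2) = (l - 1)/(l + 1)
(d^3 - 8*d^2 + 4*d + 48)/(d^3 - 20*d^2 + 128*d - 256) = (d^2 - 4*d - 12)/(d^2 - 16*d + 64)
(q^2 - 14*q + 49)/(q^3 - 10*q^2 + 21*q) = (q - 7)/(q*(q - 3))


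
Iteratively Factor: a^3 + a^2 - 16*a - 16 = (a + 1)*(a^2 - 16) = (a + 1)*(a + 4)*(a - 4)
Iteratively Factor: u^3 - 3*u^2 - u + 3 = (u - 1)*(u^2 - 2*u - 3) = (u - 1)*(u + 1)*(u - 3)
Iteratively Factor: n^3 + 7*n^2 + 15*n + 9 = (n + 3)*(n^2 + 4*n + 3) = (n + 1)*(n + 3)*(n + 3)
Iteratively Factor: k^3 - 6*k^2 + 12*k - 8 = (k - 2)*(k^2 - 4*k + 4) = (k - 2)^2*(k - 2)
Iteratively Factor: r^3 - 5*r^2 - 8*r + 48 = (r + 3)*(r^2 - 8*r + 16) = (r - 4)*(r + 3)*(r - 4)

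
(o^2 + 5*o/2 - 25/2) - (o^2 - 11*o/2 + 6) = 8*o - 37/2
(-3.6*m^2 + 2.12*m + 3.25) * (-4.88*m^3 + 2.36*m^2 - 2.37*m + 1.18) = 17.568*m^5 - 18.8416*m^4 - 2.3248*m^3 - 1.6024*m^2 - 5.2009*m + 3.835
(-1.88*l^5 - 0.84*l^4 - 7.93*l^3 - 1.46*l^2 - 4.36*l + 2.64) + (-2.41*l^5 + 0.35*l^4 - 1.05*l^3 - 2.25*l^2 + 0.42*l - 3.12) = -4.29*l^5 - 0.49*l^4 - 8.98*l^3 - 3.71*l^2 - 3.94*l - 0.48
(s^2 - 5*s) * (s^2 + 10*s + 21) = s^4 + 5*s^3 - 29*s^2 - 105*s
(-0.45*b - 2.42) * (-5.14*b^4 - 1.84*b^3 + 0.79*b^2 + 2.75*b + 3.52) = 2.313*b^5 + 13.2668*b^4 + 4.0973*b^3 - 3.1493*b^2 - 8.239*b - 8.5184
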